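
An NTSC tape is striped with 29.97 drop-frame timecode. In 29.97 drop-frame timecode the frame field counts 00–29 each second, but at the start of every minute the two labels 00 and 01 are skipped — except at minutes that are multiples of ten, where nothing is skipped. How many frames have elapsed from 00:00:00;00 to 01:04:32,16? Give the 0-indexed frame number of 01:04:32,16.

116060

Complete 10-minute blocks: 6, each 17982 frames → 107892.
Remaining 4 whole minutes in the current block: 1800 + 3 × 1798 = 7194 frames.
Within the current minute: 32 × 30 + 16 − 2 = 974 (labels ;00/;01 skipped at this minute). Total = 107892 + 7194 + 974 = 116060.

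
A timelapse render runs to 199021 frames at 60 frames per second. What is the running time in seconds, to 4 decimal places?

Running time = 199021 × 1/60 = 199021/60 s ≈ 3317.0167 s.

3317.0167 seconds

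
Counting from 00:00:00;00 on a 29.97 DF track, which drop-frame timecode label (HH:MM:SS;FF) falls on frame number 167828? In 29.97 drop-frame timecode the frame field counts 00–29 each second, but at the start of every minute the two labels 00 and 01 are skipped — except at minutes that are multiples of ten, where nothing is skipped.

Ten DF minutes hold 17982 frames, so frame 167828 lies in block 9 (frames 161838–179819) with 5990 frames into that block.
The block's first minute is 1800 frames and the rest 1798 each; 5990 frames reaches minute 3, so 9 × 18 + 3 × 2 = 168 labels have been skipped so far.
Adding those back, label number 167828 + 168 = 167996 at 30 labels/s is 5599 s + 26 f = 1 h 33 min 19 s frame 26, i.e. 01:33:19;26.

01:33:19;26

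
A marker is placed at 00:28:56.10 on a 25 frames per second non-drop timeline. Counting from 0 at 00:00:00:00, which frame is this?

Total seconds to the label: (0 × 3600 + 28 × 60 + 56) = 1736.
Frame index = 1736 × 25 + 10 = 43410.

frame 43410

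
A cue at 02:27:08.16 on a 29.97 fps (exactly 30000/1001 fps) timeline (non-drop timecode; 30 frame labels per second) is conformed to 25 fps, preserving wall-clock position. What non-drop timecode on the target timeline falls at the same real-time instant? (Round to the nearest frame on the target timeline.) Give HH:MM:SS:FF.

Source frame index: (2×3600 + 27×60 + 8) × 30 + 16 = 264856.
Real time: 264856 / (30000/1001) = 33140107/3750 s.
Target frame: (33140107/3750) × (25) = 33140107/150 ≈ 220934.047 → 220934.
At 25 labels/s: frame 220934 → 02:27:17:09.

02:27:17:09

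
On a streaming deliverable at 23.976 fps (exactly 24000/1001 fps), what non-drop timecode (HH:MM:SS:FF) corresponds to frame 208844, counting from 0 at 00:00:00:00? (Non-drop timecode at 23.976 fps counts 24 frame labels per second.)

02:25:01:20

208844 ÷ 24 = 8701 full seconds, remainder 20 frames.
8701 s = 2 h 25 min 1 s.
Timecode: 02:25:01:20.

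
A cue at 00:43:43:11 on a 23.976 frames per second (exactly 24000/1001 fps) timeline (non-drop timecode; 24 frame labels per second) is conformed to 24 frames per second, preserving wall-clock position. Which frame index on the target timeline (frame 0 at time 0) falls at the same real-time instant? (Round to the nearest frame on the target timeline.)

frame 63026

Source frame index: (0×3600 + 43×60 + 43) × 24 + 11 = 62963.
Real time: 62963 / (24000/1001) = 63025963/24000 s.
Target frame: (63025963/24000) × (24) = 63025963/1000 ≈ 63025.963 → 63026.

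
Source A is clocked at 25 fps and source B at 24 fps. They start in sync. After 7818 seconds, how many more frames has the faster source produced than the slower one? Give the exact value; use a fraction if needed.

A emits 25 × 7818 = 195450 frames; B emits 24 × 7818 = 187632.
Difference = 7818 frames; B is behind A.

7818 frames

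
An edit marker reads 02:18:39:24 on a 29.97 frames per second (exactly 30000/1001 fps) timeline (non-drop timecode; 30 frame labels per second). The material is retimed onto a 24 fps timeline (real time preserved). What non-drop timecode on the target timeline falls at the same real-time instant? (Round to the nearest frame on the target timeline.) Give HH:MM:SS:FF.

Source frame index: (2×3600 + 18×60 + 39) × 30 + 24 = 249594.
Real time: 249594 / (30000/1001) = 41640599/5000 s.
Target frame: (41640599/5000) × (24) = 124921797/625 ≈ 199874.875 → 199875.
At 24 labels/s: frame 199875 → 02:18:48:03.

02:18:48:03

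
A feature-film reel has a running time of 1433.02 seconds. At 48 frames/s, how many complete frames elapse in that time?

Frames = 1433.02 × 48 = 1719624/25 ≈ 68784.9600.
Complete frames: 68784.

68784 frames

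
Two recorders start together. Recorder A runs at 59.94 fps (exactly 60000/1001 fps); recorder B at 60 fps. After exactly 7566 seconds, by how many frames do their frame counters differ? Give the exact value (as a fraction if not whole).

34920/77 frames

A emits 60000/1001 × 7566 = 34920000/77 frames; B emits 60 × 7566 = 453960.
Difference = 34920/77 frames (≈ 453.5065); B is ahead of A.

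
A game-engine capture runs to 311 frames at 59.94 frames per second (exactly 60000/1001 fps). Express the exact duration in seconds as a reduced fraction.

Running time = 311 ÷ (60000/1001) = 311 × 1001/60000 = 311311/60000 s.

311311/60000 seconds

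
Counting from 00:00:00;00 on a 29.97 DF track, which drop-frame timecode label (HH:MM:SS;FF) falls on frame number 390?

Each 10-minute DF block holds 10 × 60 × 30 − 9 × 2 = 17982 frames. 390 ÷ 17982 → 0 full blocks, remainder 390.
Within the partial block the first minute is 1800 frames and each further minute 1798, so 0 further minute boundaries passed. Total skipped labels = 18 × 0 + 2 × 0 = 0.
Non-drop label index = 390 + 0 = 390; at 30 labels/s that is 00:00:13:00, i.e. DF 00:00:13;00.

00:00:13;00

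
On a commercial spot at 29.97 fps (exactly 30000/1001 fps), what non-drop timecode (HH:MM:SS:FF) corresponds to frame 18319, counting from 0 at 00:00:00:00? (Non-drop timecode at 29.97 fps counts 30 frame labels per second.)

18319 ÷ 30 = 610 full seconds, remainder 19 frames.
610 s = 0 h 10 min 10 s.
Timecode: 00:10:10:19.

00:10:10:19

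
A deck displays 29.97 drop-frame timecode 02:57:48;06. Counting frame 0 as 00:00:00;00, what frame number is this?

319726

As if non-drop at 30 labels/s: (2 × 3600 + 57 × 60 + 48) × 30 + 6 = 320046.
Minute boundaries passed: 177; those not divisible by 10: 177 − 17 = 160; dropped labels = 2 × 160 = 320.
Actual frame index = 320046 − 320 = 319726.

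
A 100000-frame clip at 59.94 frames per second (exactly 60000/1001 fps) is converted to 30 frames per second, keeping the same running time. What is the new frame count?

Target frames = source frames × (target rate / source rate) = 100000 × (30)/(60000/1001) = 100000 × 1001/2000 = 50050.

50050 frames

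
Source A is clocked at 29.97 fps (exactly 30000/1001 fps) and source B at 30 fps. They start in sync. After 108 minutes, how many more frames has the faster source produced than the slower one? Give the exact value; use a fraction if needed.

194400/1001 frames

108 min = 6480 s.
A emits 30000/1001 × 6480 = 194400000/1001 frames; B emits 30 × 6480 = 194400.
Difference = 194400/1001 frames (≈ 194.2058); B is ahead of A.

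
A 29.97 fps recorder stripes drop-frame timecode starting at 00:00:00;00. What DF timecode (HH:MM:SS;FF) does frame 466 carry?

Ten DF minutes hold 17982 frames, so frame 466 lies in block 0 (frames 0–17981) with 466 frames into that block.
The block's first minute is 1800 frames and the rest 1798 each; 466 frames reaches minute 0, so 0 × 18 + 0 × 2 = 0 labels have been skipped so far.
Adding those back, label number 466 + 0 = 466 at 30 labels/s is 15 s + 16 f = 0 h 0 min 15 s frame 16, i.e. 00:00:15;16.

00:00:15;16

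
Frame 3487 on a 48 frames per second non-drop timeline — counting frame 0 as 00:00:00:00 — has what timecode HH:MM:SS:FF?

3487 ÷ 48 = 72 full seconds, remainder 31 frames.
72 s = 0 h 1 min 12 s.
Timecode: 00:01:12:31.

00:01:12:31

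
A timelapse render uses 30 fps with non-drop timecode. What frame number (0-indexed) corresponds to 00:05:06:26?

Total seconds to the label: (0 × 3600 + 5 × 60 + 6) = 306.
Frame index = 306 × 30 + 26 = 9206.

9206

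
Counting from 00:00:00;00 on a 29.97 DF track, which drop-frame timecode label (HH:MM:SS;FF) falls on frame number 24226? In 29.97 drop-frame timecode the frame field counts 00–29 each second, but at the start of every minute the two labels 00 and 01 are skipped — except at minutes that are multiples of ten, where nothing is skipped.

Ten DF minutes hold 17982 frames, so frame 24226 lies in block 1 (frames 17982–35963) with 6244 frames into that block.
The block's first minute is 1800 frames and the rest 1798 each; 6244 frames reaches minute 3, so 1 × 18 + 3 × 2 = 24 labels have been skipped so far.
Adding those back, label number 24226 + 24 = 24250 at 30 labels/s is 808 s + 10 f = 0 h 13 min 28 s frame 10, i.e. 00:13:28;10.

00:13:28;10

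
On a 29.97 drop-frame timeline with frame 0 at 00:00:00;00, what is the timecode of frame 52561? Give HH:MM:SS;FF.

00:29:13;25

Each 10-minute DF block holds 10 × 60 × 30 − 9 × 2 = 17982 frames. 52561 ÷ 17982 → 2 full blocks, remainder 16597.
Within the partial block the first minute is 1800 frames and each further minute 1798, so 9 further minute boundaries passed. Total skipped labels = 18 × 2 + 2 × 9 = 54.
Non-drop label index = 52561 + 54 = 52615; at 30 labels/s that is 00:29:13:25, i.e. DF 00:29:13;25.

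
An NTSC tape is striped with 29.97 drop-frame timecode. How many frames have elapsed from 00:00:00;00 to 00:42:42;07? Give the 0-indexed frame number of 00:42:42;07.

76791

As if non-drop at 30 labels/s: (0 × 3600 + 42 × 60 + 42) × 30 + 7 = 76867.
Minute boundaries passed: 42; those not divisible by 10: 42 − 4 = 38; dropped labels = 2 × 38 = 76.
Actual frame index = 76867 − 76 = 76791.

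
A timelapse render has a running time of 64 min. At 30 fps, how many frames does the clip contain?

115200 frames

64 min = 3840 s.
Frames = 3840 × 30 = 115200.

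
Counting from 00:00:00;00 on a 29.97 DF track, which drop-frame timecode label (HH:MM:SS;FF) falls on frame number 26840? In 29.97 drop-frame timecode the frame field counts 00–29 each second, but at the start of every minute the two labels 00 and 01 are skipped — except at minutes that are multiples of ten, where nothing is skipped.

Ten DF minutes hold 17982 frames, so frame 26840 lies in block 1 (frames 17982–35963) with 8858 frames into that block.
The block's first minute is 1800 frames and the rest 1798 each; 8858 frames reaches minute 4, so 1 × 18 + 4 × 2 = 26 labels have been skipped so far.
Adding those back, label number 26840 + 26 = 26866 at 30 labels/s is 895 s + 16 f = 0 h 14 min 55 s frame 16, i.e. 00:14:55;16.

00:14:55;16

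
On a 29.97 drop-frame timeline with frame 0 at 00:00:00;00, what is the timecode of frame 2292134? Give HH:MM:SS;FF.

Ten DF minutes hold 17982 frames, so frame 2292134 lies in block 127 (frames 2283714–2301695) with 8420 frames into that block.
The block's first minute is 1800 frames and the rest 1798 each; 8420 frames reaches minute 4, so 127 × 18 + 4 × 2 = 2294 labels have been skipped so far.
Adding those back, label number 2292134 + 2294 = 2294428 at 30 labels/s is 76480 s + 28 f = 21 h 14 min 40 s frame 28, i.e. 21:14:40;28.

21:14:40;28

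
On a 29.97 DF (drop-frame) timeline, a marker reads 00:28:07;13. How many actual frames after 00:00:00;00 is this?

50571

As if non-drop at 30 labels/s: (0 × 3600 + 28 × 60 + 7) × 30 + 13 = 50623.
Minute boundaries passed: 28; those not divisible by 10: 28 − 2 = 26; dropped labels = 2 × 26 = 52.
Actual frame index = 50623 − 52 = 50571.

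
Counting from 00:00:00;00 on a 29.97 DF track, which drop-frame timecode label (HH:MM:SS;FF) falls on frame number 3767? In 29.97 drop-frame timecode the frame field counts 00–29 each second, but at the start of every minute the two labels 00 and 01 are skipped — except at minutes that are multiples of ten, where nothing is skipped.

00:02:05;21

Ten DF minutes hold 17982 frames, so frame 3767 lies in block 0 (frames 0–17981) with 3767 frames into that block.
The block's first minute is 1800 frames and the rest 1798 each; 3767 frames reaches minute 2, so 0 × 18 + 2 × 2 = 4 labels have been skipped so far.
Adding those back, label number 3767 + 4 = 3771 at 30 labels/s is 125 s + 21 f = 0 h 2 min 5 s frame 21, i.e. 00:02:05;21.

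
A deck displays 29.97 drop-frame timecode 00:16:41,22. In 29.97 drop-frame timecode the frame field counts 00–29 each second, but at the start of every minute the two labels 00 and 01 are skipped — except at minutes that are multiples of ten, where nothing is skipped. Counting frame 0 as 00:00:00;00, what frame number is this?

30022

Complete 10-minute blocks: 1, each 17982 frames → 17982.
Remaining 6 whole minutes in the current block: 1800 + 5 × 1798 = 10790 frames.
Within the current minute: 41 × 30 + 22 − 2 = 1250 (labels ;00/;01 skipped at this minute). Total = 17982 + 10790 + 1250 = 30022.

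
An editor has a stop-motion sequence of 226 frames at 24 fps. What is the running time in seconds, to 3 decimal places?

Running time = 226 × 1/24 = 113/12 s ≈ 9.417 s.

9.417 seconds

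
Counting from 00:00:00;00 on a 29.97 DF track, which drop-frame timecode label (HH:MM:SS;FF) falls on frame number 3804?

00:02:06;28

Ten DF minutes hold 17982 frames, so frame 3804 lies in block 0 (frames 0–17981) with 3804 frames into that block.
The block's first minute is 1800 frames and the rest 1798 each; 3804 frames reaches minute 2, so 0 × 18 + 2 × 2 = 4 labels have been skipped so far.
Adding those back, label number 3804 + 4 = 3808 at 30 labels/s is 126 s + 28 f = 0 h 2 min 6 s frame 28, i.e. 00:02:06;28.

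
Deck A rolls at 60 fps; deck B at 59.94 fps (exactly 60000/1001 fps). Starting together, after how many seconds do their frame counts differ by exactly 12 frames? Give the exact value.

The gap grows by |60000/1001 − 60| = 60/1001 frames per second.
Time for a 12-frame gap: 12 ÷ (60/1001) = 200.2 s.

200.2 seconds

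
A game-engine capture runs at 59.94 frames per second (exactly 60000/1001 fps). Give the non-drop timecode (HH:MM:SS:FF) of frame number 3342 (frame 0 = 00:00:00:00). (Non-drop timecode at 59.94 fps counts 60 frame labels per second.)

3342 ÷ 60 = 55 full seconds, remainder 42 frames.
55 s = 0 h 0 min 55 s.
Timecode: 00:00:55:42.

00:00:55:42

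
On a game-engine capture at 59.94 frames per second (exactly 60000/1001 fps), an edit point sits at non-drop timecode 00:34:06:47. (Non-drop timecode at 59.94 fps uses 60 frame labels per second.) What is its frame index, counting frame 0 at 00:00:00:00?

122807

Total seconds to the label: (0 × 3600 + 34 × 60 + 6) = 2046.
Frame index = 2046 × 60 + 47 = 122807.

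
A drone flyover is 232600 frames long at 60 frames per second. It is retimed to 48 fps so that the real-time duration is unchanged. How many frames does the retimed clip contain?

Target frames = source frames × (target rate / source rate) = 232600 × (48)/(60) = 232600 × 4/5 = 186080.

186080 frames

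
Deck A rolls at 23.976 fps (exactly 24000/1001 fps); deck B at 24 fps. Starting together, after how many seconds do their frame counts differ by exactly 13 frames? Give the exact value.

13013/24 seconds

The gap grows by |24 − 24000/1001| = 24/1001 frames per second.
Time for a 13-frame gap: 13 ÷ (24/1001) = 13013/24 s.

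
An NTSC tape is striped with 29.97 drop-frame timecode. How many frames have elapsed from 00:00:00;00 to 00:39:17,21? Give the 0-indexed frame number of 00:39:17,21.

70659

As if non-drop at 30 labels/s: (0 × 3600 + 39 × 60 + 17) × 30 + 21 = 70731.
Minute boundaries passed: 39; those not divisible by 10: 39 − 3 = 36; dropped labels = 2 × 36 = 72.
Actual frame index = 70731 − 72 = 70659.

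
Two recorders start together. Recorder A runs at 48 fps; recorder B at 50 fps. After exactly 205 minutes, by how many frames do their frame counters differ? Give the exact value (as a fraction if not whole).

24600 frames

205 min = 12300 s.
A emits 48 × 12300 = 590400 frames; B emits 50 × 12300 = 615000.
Difference = 24600 frames; B is ahead of A.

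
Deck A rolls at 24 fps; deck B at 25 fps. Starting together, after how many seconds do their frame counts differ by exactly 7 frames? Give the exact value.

The gap grows by |25 − 24| = 1 frame per second.
Time for a 7-frame gap: 7 ÷ (1) = 7 s.

7 seconds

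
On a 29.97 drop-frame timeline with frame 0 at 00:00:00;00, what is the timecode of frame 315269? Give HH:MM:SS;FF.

02:55:19;15

Each 10-minute DF block holds 10 × 60 × 30 − 9 × 2 = 17982 frames. 315269 ÷ 17982 → 17 full blocks, remainder 9575.
Within the partial block the first minute is 1800 frames and each further minute 1798, so 5 further minute boundaries passed. Total skipped labels = 18 × 17 + 2 × 5 = 316.
Non-drop label index = 315269 + 316 = 315585; at 30 labels/s that is 02:55:19:15, i.e. DF 02:55:19;15.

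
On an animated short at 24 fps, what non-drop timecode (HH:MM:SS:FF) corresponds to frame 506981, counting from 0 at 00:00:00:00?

05:52:04:05

506981 ÷ 24 = 21124 full seconds, remainder 5 frames.
21124 s = 5 h 52 min 4 s.
Timecode: 05:52:04:05.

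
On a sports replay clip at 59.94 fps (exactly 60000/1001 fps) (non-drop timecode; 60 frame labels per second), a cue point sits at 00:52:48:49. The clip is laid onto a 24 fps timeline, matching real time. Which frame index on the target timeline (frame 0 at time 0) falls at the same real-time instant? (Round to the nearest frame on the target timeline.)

Source frame index: (0×3600 + 52×60 + 48) × 60 + 49 = 190129.
Real time: 190129 / (60000/1001) = 190319129/60000 s.
Target frame: (190319129/60000) × (24) = 190319129/2500 ≈ 76127.652 → 76128.

frame 76128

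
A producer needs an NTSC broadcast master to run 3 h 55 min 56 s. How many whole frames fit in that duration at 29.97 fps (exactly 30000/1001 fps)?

3 h 55 min 56 s = 14156 s.
Frames = 14156 × 30000/1001 = 424680000/1001 ≈ 424255.7443.
Complete frames: 424255.

424255 frames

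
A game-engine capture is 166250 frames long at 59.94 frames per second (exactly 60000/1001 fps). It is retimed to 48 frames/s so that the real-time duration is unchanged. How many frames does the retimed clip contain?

Target frames = source frames × (target rate / source rate) = 166250 × (48)/(60000/1001) = 166250 × 1001/1250 = 133133.

133133 frames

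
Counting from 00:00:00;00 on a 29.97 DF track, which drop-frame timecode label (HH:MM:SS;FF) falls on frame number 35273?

Ten DF minutes hold 17982 frames, so frame 35273 lies in block 1 (frames 17982–35963) with 17291 frames into that block.
The block's first minute is 1800 frames and the rest 1798 each; 17291 frames reaches minute 9, so 1 × 18 + 9 × 2 = 36 labels have been skipped so far.
Adding those back, label number 35273 + 36 = 35309 at 30 labels/s is 1176 s + 29 f = 0 h 19 min 36 s frame 29, i.e. 00:19:36;29.

00:19:36;29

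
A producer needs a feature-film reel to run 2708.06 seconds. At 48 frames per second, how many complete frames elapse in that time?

129986 frames

Frames = 2708.06 × 48 = 3249672/25 ≈ 129986.8800.
Complete frames: 129986.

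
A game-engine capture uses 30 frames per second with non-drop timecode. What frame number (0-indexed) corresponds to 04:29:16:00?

484680

Total seconds to the label: (4 × 3600 + 29 × 60 + 16) = 16156.
Frame index = 16156 × 30 + 0 = 484680.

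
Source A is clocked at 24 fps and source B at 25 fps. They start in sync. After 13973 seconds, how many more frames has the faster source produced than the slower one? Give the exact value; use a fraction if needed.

A emits 24 × 13973 = 335352 frames; B emits 25 × 13973 = 349325.
Difference = 13973 frames; B is ahead of A.

13973 frames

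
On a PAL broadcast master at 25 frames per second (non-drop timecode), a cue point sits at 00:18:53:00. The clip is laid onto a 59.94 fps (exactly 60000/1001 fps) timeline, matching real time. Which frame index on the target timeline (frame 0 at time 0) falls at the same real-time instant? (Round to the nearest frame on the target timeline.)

frame 67912

Source frame index: (0×3600 + 18×60 + 53) × 25 + 0 = 28325.
Real time: 28325 / (25) = 1133 s.
Target frame: (1133) × (60000/1001) = 6180000/91 ≈ 67912.088 → 67912.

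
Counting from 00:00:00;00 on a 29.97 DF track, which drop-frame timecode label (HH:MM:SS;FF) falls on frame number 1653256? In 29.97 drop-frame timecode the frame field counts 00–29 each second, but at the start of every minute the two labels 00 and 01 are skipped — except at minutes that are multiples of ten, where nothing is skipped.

15:19:23;22

Ten DF minutes hold 17982 frames, so frame 1653256 lies in block 91 (frames 1636362–1654343) with 16894 frames into that block.
The block's first minute is 1800 frames and the rest 1798 each; 16894 frames reaches minute 9, so 91 × 18 + 9 × 2 = 1656 labels have been skipped so far.
Adding those back, label number 1653256 + 1656 = 1654912 at 30 labels/s is 55163 s + 22 f = 15 h 19 min 23 s frame 22, i.e. 15:19:23;22.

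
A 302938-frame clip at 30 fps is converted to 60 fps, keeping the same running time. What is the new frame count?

605876 frames

Target frames = source frames × (target rate / source rate) = 302938 × (60)/(30) = 302938 × 2 = 605876.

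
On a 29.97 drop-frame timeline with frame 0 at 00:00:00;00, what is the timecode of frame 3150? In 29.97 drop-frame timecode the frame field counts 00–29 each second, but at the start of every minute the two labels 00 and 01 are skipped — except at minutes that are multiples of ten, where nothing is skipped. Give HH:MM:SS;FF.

00:01:45;02

Ten DF minutes hold 17982 frames, so frame 3150 lies in block 0 (frames 0–17981) with 3150 frames into that block.
The block's first minute is 1800 frames and the rest 1798 each; 3150 frames reaches minute 1, so 0 × 18 + 1 × 2 = 2 labels have been skipped so far.
Adding those back, label number 3150 + 2 = 3152 at 30 labels/s is 105 s + 2 f = 0 h 1 min 45 s frame 2, i.e. 00:01:45;02.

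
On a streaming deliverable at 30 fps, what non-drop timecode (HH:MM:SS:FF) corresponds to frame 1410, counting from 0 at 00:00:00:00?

00:00:47:00

1410 ÷ 30 = 47 full seconds, remainder 0 frames.
47 s = 0 h 0 min 47 s.
Timecode: 00:00:47:00.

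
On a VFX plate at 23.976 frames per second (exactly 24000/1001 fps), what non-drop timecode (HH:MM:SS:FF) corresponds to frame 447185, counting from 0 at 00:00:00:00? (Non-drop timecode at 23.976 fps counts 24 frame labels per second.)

05:10:32:17

447185 ÷ 24 = 18632 full seconds, remainder 17 frames.
18632 s = 5 h 10 min 32 s.
Timecode: 05:10:32:17.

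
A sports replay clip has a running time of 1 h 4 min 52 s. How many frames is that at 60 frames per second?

233520 frames

1 h 4 min 52 s = 3892 s.
Frames = 3892 × 60 = 233520.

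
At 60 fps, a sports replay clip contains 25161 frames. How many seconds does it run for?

Running time = 25161 / (60) = 419.35 s.

419.35 seconds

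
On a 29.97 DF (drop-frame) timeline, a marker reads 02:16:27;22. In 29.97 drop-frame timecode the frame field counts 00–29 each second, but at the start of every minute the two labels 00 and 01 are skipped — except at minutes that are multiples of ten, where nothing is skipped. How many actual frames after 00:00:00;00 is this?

245386

Complete 10-minute blocks: 13, each 17982 frames → 233766.
Remaining 6 whole minutes in the current block: 1800 + 5 × 1798 = 10790 frames.
Within the current minute: 27 × 30 + 22 − 2 = 830 (labels ;00/;01 skipped at this minute). Total = 233766 + 10790 + 830 = 245386.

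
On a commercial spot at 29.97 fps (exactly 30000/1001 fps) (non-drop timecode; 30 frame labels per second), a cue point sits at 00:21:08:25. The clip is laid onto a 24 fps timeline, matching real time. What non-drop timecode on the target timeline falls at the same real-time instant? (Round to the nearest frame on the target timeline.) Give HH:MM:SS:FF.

00:21:10:02

Source frame index: (0×3600 + 21×60 + 8) × 30 + 25 = 38065.
Real time: 38065 / (30000/1001) = 7620613/6000 s.
Target frame: (7620613/6000) × (24) = 7620613/250 ≈ 30482.452 → 30482.
At 24 labels/s: frame 30482 → 00:21:10:02.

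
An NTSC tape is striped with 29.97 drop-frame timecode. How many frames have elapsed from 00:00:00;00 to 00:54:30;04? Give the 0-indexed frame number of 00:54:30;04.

98006

Complete 10-minute blocks: 5, each 17982 frames → 89910.
Remaining 4 whole minutes in the current block: 1800 + 3 × 1798 = 7194 frames.
Within the current minute: 30 × 30 + 4 − 2 = 902 (labels ;00/;01 skipped at this minute). Total = 89910 + 7194 + 902 = 98006.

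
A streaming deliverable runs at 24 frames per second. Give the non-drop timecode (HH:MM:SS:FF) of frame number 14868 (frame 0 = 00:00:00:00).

00:10:19:12

14868 ÷ 24 = 619 full seconds, remainder 12 frames.
619 s = 0 h 10 min 19 s.
Timecode: 00:10:19:12.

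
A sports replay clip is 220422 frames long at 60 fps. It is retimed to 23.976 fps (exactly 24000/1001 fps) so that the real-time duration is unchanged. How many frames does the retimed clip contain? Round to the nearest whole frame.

88081 frames

Frames at target rate = 220422 × (24000/1001) / (60) = 88168800/1001 ≈ 88080.719.
Nearest whole frame: 88081.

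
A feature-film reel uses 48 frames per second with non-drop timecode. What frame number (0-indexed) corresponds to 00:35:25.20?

frame 102020

Total seconds to the label: (0 × 3600 + 35 × 60 + 25) = 2125.
Frame index = 2125 × 48 + 20 = 102020.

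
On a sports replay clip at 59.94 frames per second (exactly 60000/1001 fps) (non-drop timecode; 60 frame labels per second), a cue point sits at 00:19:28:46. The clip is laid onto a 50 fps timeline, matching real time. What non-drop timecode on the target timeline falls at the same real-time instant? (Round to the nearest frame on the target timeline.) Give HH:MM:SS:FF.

00:19:29:47

Source frame index: (0×3600 + 19×60 + 28) × 60 + 46 = 70126.
Real time: 70126 / (60000/1001) = 35098063/30000 s.
Target frame: (35098063/30000) × (50) = 35098063/600 ≈ 58496.772 → 58497.
At 50 labels/s: frame 58497 → 00:19:29:47.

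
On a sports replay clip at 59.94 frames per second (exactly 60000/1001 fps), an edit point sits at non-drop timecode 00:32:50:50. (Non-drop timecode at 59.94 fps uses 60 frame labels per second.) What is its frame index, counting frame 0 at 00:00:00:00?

Total seconds to the label: (0 × 3600 + 32 × 60 + 50) = 1970.
Frame index = 1970 × 60 + 50 = 118250.

frame 118250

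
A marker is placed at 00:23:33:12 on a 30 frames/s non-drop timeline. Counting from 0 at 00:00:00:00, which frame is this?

Total seconds to the label: (0 × 3600 + 23 × 60 + 33) = 1413.
Frame index = 1413 × 30 + 12 = 42402.

42402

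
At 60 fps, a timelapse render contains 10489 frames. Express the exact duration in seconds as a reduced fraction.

10489/60 seconds

Running time = 10489 ÷ (60) = 10489 × 1/60 = 10489/60 s.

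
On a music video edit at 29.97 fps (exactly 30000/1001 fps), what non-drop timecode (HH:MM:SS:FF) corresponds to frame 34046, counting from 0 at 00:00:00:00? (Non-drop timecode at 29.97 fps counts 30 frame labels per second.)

00:18:54:26

34046 ÷ 30 = 1134 full seconds, remainder 26 frames.
1134 s = 0 h 18 min 54 s.
Timecode: 00:18:54:26.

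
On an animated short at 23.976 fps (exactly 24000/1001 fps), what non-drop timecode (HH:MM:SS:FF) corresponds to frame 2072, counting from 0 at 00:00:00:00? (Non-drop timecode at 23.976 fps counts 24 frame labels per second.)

00:01:26:08

2072 ÷ 24 = 86 full seconds, remainder 8 frames.
86 s = 0 h 1 min 26 s.
Timecode: 00:01:26:08.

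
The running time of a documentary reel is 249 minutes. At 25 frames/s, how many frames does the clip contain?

373500 frames

249 min = 14940 s.
Frames = 14940 × 25 = 373500.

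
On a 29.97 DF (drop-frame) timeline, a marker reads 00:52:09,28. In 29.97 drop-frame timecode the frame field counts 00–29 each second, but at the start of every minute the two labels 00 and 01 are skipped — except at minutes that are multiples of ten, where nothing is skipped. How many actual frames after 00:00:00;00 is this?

As if non-drop at 30 labels/s: (0 × 3600 + 52 × 60 + 9) × 30 + 28 = 93898.
Minute boundaries passed: 52; those not divisible by 10: 52 − 5 = 47; dropped labels = 2 × 47 = 94.
Actual frame index = 93898 − 94 = 93804.

93804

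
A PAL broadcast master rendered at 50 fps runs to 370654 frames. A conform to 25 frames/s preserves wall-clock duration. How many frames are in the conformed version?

Target frames = source frames × (target rate / source rate) = 370654 × (25)/(50) = 370654 × 1/2 = 185327.

185327 frames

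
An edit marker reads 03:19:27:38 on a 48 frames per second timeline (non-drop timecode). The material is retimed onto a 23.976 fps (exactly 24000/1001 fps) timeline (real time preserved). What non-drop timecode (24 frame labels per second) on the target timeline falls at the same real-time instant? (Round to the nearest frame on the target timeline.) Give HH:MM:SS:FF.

Source frame index: (3×3600 + 19×60 + 27) × 48 + 38 = 574454.
Real time: 574454 / (48) = 287227/24 s.
Target frame: (287227/24) × (24000/1001) = 287227000/1001 ≈ 286940.060 → 286940.
At 24 labels/s: frame 286940 → 03:19:15:20.

03:19:15:20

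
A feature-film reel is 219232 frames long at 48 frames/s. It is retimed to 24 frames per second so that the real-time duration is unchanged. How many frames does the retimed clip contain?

Target frames = source frames × (target rate / source rate) = 219232 × (24)/(48) = 219232 × 1/2 = 109616.

109616 frames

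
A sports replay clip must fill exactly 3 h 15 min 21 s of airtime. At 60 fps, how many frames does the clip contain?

3 h 15 min 21 s = 11721 s.
Frames = 11721 × 60 = 703260.

703260 frames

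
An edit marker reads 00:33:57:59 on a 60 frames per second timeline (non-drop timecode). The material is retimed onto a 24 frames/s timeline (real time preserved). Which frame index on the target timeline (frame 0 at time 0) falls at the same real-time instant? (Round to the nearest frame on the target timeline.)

Source frame index: (0×3600 + 33×60 + 57) × 60 + 59 = 122279.
Real time: 122279 / (60) = 122279/60 s.
Target frame: (122279/60) × (24) = 244558/5 ≈ 48911.600 → 48912.

frame 48912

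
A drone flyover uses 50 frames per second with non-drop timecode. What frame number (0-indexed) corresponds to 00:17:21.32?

Total seconds to the label: (0 × 3600 + 17 × 60 + 21) = 1041.
Frame index = 1041 × 50 + 32 = 52082.

frame 52082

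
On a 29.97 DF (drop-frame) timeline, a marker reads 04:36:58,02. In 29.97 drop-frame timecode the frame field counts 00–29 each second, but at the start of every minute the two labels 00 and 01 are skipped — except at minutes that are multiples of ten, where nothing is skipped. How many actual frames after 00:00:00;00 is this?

498044

As if non-drop at 30 labels/s: (4 × 3600 + 36 × 60 + 58) × 30 + 2 = 498542.
Minute boundaries passed: 276; those not divisible by 10: 276 − 27 = 249; dropped labels = 2 × 249 = 498.
Actual frame index = 498542 − 498 = 498044.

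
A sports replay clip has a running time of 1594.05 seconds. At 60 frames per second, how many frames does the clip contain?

95643 frames

Frames = 1594.05 × 60 = 95643.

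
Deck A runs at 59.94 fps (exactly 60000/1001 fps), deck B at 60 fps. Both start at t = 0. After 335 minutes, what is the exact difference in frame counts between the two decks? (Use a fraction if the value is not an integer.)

335 min = 20100 s.
A emits 60000/1001 × 20100 = 1206000000/1001 frames; B emits 60 × 20100 = 1206000.
Difference = 1206000/1001 frames (≈ 1204.7952); B is ahead of A.

1206000/1001 frames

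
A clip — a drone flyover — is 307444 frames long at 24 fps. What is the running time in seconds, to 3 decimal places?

Running time = 307444 × 1/24 = 76861/6 s ≈ 12810.167 s.

12810.167 seconds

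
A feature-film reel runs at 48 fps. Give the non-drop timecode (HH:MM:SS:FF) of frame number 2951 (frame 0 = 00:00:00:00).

2951 ÷ 48 = 61 full seconds, remainder 23 frames.
61 s = 0 h 1 min 1 s.
Timecode: 00:01:01:23.

00:01:01:23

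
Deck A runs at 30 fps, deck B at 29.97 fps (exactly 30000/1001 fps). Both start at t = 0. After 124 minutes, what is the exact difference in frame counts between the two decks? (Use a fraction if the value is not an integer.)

124 min = 7440 s.
A emits 30 × 7440 = 223200 frames; B emits 30000/1001 × 7440 = 223200000/1001.
Difference = 223200/1001 frames (≈ 222.9770); B is behind A.

223200/1001 frames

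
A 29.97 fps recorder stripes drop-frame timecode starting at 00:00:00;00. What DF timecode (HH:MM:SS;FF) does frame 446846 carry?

04:08:29;24

Each 10-minute DF block holds 10 × 60 × 30 − 9 × 2 = 17982 frames. 446846 ÷ 17982 → 24 full blocks, remainder 15278.
Within the partial block the first minute is 1800 frames and each further minute 1798, so 8 further minute boundaries passed. Total skipped labels = 18 × 24 + 2 × 8 = 448.
Non-drop label index = 446846 + 448 = 447294; at 30 labels/s that is 04:08:29:24, i.e. DF 04:08:29;24.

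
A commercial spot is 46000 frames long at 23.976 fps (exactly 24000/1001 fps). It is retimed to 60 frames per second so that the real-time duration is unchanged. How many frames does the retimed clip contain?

Target frames = source frames × (target rate / source rate) = 46000 × (60)/(24000/1001) = 46000 × 1001/400 = 115115.

115115 frames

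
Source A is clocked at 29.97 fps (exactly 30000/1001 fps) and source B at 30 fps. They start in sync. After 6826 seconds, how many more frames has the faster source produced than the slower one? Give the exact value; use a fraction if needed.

204780/1001 frames

A emits 30000/1001 × 6826 = 204780000/1001 frames; B emits 30 × 6826 = 204780.
Difference = 204780/1001 frames (≈ 204.5754); B is ahead of A.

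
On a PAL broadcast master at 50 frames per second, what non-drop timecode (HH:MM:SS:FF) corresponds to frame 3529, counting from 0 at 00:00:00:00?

3529 ÷ 50 = 70 full seconds, remainder 29 frames.
70 s = 0 h 1 min 10 s.
Timecode: 00:01:10:29.

00:01:10:29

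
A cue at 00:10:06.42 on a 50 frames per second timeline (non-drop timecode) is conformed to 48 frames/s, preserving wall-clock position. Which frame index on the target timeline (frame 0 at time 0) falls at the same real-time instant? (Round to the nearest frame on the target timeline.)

Source frame index: (0×3600 + 10×60 + 6) × 50 + 42 = 30342.
Real time: 30342 / (50) = 15171/25 s.
Target frame: (15171/25) × (48) = 728208/25 ≈ 29128.320 → 29128.

frame 29128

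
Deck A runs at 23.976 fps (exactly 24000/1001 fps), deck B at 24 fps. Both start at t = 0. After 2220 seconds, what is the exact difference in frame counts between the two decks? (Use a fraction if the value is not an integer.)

A emits 24000/1001 × 2220 = 53280000/1001 frames; B emits 24 × 2220 = 53280.
Difference = 53280/1001 frames (≈ 53.2268); B is ahead of A.

53280/1001 frames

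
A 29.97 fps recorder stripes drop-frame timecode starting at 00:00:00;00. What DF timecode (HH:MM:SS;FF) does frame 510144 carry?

04:43:41;24

Each 10-minute DF block holds 10 × 60 × 30 − 9 × 2 = 17982 frames. 510144 ÷ 17982 → 28 full blocks, remainder 6648.
Within the partial block the first minute is 1800 frames and each further minute 1798, so 3 further minute boundaries passed. Total skipped labels = 18 × 28 + 2 × 3 = 510.
Non-drop label index = 510144 + 510 = 510654; at 30 labels/s that is 04:43:41:24, i.e. DF 04:43:41;24.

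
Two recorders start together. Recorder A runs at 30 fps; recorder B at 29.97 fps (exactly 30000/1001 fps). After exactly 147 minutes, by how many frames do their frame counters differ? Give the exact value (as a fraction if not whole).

147 min = 8820 s.
A emits 30 × 8820 = 264600 frames; B emits 30000/1001 × 8820 = 37800000/143.
Difference = 37800/143 frames (≈ 264.3357); B is behind A.

37800/143 frames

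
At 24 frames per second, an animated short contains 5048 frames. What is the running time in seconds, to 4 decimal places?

Running time = 5048 × 1/24 = 631/3 s ≈ 210.3333 s.

210.3333 seconds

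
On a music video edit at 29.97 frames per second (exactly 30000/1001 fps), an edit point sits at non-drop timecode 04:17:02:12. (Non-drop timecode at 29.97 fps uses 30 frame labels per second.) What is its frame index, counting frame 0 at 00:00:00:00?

Total seconds to the label: (4 × 3600 + 17 × 60 + 2) = 15422.
Frame index = 15422 × 30 + 12 = 462672.

462672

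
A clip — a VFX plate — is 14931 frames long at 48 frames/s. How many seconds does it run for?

Running time = 14931 / (48) = 311.0625 s.

311.0625 seconds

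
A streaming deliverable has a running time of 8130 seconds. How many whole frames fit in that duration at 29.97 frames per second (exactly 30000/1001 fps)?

243656 frames

Frames = 8130 × 30000/1001 = 243900000/1001 ≈ 243656.3437.
Complete frames: 243656.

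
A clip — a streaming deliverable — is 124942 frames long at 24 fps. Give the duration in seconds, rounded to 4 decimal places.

Running time = 124942 × 1/24 = 62471/12 s ≈ 5205.9167 s.

5205.9167 seconds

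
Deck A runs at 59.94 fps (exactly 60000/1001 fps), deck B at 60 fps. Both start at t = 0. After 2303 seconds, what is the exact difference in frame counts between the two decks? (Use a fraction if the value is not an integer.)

A emits 60000/1001 × 2303 = 19740000/143 frames; B emits 60 × 2303 = 138180.
Difference = 19740/143 frames (≈ 138.0420); B is ahead of A.

19740/143 frames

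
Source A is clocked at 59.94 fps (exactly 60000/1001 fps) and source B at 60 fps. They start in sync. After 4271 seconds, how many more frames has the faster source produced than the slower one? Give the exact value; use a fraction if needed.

A emits 60000/1001 × 4271 = 256260000/1001 frames; B emits 60 × 4271 = 256260.
Difference = 256260/1001 frames (≈ 256.0040); B is ahead of A.

256260/1001 frames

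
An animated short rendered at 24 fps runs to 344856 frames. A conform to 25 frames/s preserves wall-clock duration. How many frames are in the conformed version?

359225 frames

Target frames = source frames × (target rate / source rate) = 344856 × (25)/(24) = 344856 × 25/24 = 359225.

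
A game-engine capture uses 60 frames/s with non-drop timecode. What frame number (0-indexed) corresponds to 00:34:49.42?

125382

Total seconds to the label: (0 × 3600 + 34 × 60 + 49) = 2089.
Frame index = 2089 × 60 + 42 = 125382.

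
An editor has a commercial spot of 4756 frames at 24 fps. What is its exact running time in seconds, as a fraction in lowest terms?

Running time = 4756 ÷ (24) = 4756 × 1/24 = 1189/6 s.

1189/6 seconds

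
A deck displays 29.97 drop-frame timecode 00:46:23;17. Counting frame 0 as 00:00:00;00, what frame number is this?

83423

Complete 10-minute blocks: 4, each 17982 frames → 71928.
Remaining 6 whole minutes in the current block: 1800 + 5 × 1798 = 10790 frames.
Within the current minute: 23 × 30 + 17 − 2 = 705 (labels ;00/;01 skipped at this minute). Total = 71928 + 10790 + 705 = 83423.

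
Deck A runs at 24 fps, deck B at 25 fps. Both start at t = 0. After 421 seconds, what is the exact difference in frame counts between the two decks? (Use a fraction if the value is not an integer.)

A emits 24 × 421 = 10104 frames; B emits 25 × 421 = 10525.
Difference = 421 frames; B is ahead of A.

421 frames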